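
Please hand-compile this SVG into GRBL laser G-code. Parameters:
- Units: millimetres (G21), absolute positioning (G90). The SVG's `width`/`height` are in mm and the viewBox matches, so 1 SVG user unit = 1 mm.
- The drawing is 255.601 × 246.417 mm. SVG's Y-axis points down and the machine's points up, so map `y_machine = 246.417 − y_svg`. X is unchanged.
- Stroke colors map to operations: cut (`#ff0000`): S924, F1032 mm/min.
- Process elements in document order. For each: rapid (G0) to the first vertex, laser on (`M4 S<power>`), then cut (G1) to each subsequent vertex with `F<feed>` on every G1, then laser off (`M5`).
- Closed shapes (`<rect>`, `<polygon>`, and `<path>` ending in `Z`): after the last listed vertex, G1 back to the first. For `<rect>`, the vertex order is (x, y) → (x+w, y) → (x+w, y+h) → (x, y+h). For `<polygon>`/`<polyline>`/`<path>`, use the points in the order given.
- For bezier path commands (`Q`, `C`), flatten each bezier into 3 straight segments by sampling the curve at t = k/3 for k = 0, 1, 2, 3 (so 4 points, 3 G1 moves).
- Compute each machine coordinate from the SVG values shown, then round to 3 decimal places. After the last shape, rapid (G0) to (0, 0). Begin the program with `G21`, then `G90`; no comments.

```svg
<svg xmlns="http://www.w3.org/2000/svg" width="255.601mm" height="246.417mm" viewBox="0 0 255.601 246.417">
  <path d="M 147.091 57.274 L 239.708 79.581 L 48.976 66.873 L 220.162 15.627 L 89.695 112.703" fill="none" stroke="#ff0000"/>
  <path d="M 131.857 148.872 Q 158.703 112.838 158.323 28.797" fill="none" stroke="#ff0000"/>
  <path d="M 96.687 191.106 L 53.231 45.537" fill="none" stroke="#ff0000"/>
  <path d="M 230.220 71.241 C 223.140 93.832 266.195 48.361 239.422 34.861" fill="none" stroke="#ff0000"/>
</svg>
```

G21
G90
G0 X147.091 Y189.143
M4 S924
G1 X239.708 Y166.836 F1032
G1 X48.976 Y179.544 F1032
G1 X220.162 Y230.790 F1032
G1 X89.695 Y133.714 F1032
M5
G0 X131.857 Y97.545
M4 S924
G1 X146.729 Y126.902 F1032
G1 X155.551 Y166.927 F1032
G1 X158.323 Y217.620 F1032
M5
G0 X96.687 Y55.311
M4 S924
G1 X53.231 Y200.880 F1032
M5
G0 X230.220 Y175.176
M4 S924
G1 X235.409 Y171.567 F1032
G1 X247.362 Y191.104 F1032
G1 X239.422 Y211.556 F1032
M5
G0 X0.000 Y0.000

1 u = 1 mm; y_m = 246.417 − y.

[1] `<path>` open polyline, #ff0000→cut S924 F1032: (147.091,189.143) → (239.708,166.836) → (48.976,179.544) → (220.162,230.790) → (89.695,133.714)

[2] `<path>` quadratic bezier, #ff0000→cut S924 F1032: (131.857,97.545) → (146.729,126.902) → (155.551,166.927) → (158.323,217.620)

[3] `<path>` line segment, #ff0000→cut S924 F1032: (96.687,55.311) → (53.231,200.880)

[4] `<path>` cubic bezier, #ff0000→cut S924 F1032: (230.220,175.176) → (235.409,171.567) → (247.362,191.104) → (239.422,211.556)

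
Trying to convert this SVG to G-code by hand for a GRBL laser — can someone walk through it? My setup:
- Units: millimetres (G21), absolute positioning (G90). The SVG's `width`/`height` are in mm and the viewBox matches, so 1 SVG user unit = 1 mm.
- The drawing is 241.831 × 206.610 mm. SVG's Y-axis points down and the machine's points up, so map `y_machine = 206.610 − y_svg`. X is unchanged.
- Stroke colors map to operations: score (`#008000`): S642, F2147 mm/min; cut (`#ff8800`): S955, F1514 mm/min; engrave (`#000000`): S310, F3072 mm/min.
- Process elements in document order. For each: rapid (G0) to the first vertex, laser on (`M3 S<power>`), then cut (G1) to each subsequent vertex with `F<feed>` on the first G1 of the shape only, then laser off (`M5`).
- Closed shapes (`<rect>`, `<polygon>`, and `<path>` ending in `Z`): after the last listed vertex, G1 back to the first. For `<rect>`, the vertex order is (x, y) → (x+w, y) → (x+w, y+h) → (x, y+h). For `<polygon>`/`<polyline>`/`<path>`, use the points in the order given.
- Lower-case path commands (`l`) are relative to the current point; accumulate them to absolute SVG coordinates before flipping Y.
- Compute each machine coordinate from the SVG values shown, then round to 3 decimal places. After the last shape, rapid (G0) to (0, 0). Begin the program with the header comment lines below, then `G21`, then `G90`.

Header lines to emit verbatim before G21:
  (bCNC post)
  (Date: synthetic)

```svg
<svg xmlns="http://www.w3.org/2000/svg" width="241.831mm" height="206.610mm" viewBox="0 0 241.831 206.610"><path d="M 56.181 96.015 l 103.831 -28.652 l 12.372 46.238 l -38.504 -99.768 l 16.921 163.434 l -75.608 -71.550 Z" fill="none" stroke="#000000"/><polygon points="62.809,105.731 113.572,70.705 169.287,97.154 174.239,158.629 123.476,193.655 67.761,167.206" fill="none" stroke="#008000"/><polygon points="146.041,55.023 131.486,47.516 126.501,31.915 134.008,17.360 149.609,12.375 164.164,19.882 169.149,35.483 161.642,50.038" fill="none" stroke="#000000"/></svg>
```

Since the viewBox matches the mm dimensions, user units are millimetres directly. The only transform is the Y-flip y_m = 206.610 − y_svg.

Shape 1 is a closed polygon drawn with `<path>`. Its stroke #000000 means engrave at S310, F3072. After flipping Y the toolpath is (56.181,110.595) → (160.012,139.247) → (172.384,93.009) → (133.880,192.777) → (150.801,29.343) → (75.193,100.893) → (56.181,110.595), returning to the start.

Shape 2 is a regular polygon drawn with `<polygon>`. Its stroke #008000 means score at S642, F2147. After flipping Y the toolpath is (62.809,100.879) → (113.572,135.905) → (169.287,109.456) → (174.239,47.981) → (123.476,12.955) → (67.761,39.404) → (62.809,100.879), returning to the start.

Shape 3 is a regular polygon drawn with `<polygon>`. Its stroke #000000 means engrave at S310, F3072. After flipping Y the toolpath is (146.041,151.587) → (131.486,159.094) → (126.501,174.695) → (134.008,189.250) → (149.609,194.235) → (164.164,186.728) → (169.149,171.127) → (161.642,156.572) → (146.041,151.587), returning to the start.

(bCNC post)
(Date: synthetic)
G21
G90
G0 X56.181 Y110.595
M3 S310
G1 X160.012 Y139.247 F3072
G1 X172.384 Y93.009
G1 X133.880 Y192.777
G1 X150.801 Y29.343
G1 X75.193 Y100.893
G1 X56.181 Y110.595
M5
G0 X62.809 Y100.879
M3 S642
G1 X113.572 Y135.905 F2147
G1 X169.287 Y109.456
G1 X174.239 Y47.981
G1 X123.476 Y12.955
G1 X67.761 Y39.404
G1 X62.809 Y100.879
M5
G0 X146.041 Y151.587
M3 S310
G1 X131.486 Y159.094 F3072
G1 X126.501 Y174.695
G1 X134.008 Y189.250
G1 X149.609 Y194.235
G1 X164.164 Y186.728
G1 X169.149 Y171.127
G1 X161.642 Y156.572
G1 X146.041 Y151.587
M5
G0 X0.000 Y0.000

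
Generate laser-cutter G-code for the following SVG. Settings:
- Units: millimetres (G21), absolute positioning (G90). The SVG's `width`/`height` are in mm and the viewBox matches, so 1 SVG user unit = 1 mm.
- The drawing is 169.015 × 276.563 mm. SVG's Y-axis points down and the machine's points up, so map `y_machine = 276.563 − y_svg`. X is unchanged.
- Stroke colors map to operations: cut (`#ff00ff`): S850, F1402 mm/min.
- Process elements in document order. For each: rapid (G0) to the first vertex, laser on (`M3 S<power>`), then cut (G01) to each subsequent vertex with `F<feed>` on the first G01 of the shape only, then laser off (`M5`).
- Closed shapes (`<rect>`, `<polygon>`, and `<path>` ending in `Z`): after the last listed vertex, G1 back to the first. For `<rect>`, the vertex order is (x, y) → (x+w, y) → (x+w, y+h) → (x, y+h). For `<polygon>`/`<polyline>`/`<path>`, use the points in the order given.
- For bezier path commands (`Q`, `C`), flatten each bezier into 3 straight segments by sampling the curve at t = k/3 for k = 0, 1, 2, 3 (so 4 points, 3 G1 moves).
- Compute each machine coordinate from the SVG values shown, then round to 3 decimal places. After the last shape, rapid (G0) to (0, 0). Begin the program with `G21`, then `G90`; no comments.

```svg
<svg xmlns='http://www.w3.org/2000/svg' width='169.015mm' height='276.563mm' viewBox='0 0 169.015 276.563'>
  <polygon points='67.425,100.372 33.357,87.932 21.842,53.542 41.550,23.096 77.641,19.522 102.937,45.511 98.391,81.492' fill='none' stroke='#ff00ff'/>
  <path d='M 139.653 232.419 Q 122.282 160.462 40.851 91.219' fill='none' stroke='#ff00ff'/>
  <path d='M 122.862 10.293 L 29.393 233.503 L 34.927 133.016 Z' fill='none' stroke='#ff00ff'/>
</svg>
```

G21
G90
G0 X67.425 Y176.191
M3 S850
G01 X33.357 Y188.631 F1402
G01 X21.842 Y223.021
G01 X41.550 Y253.467
G01 X77.641 Y257.041
G01 X102.937 Y231.052
G01 X98.391 Y195.071
G01 X67.425 Y176.191
M5
G0 X139.653 Y44.144
M3 S850
G01 X120.955 Y91.814 F1402
G01 X88.021 Y138.880
G01 X40.851 Y185.344
M5
G0 X122.862 Y266.270
M3 S850
G01 X29.393 Y43.060 F1402
G01 X34.927 Y143.547
G01 X122.862 Y266.270
M5
G0 X0.000 Y0.000

1 u = 1 mm; y_m = 276.563 − y.

[1] `<polygon>` regular polygon, #ff00ff→cut S850 F1402: (67.425,176.191) → (33.357,188.631) → (21.842,223.021) → (41.550,253.467) → (77.641,257.041) → (102.937,231.052) → (98.391,195.071) → (67.425,176.191) (closed)

[2] `<path>` quadratic bezier, #ff00ff→cut S850 F1402: (139.653,44.144) → (120.955,91.814) → (88.021,138.880) → (40.851,185.344)

[3] `<path>` closed polygon, #ff00ff→cut S850 F1402: (122.862,266.270) → (29.393,43.060) → (34.927,143.547) → (122.862,266.270) (closed)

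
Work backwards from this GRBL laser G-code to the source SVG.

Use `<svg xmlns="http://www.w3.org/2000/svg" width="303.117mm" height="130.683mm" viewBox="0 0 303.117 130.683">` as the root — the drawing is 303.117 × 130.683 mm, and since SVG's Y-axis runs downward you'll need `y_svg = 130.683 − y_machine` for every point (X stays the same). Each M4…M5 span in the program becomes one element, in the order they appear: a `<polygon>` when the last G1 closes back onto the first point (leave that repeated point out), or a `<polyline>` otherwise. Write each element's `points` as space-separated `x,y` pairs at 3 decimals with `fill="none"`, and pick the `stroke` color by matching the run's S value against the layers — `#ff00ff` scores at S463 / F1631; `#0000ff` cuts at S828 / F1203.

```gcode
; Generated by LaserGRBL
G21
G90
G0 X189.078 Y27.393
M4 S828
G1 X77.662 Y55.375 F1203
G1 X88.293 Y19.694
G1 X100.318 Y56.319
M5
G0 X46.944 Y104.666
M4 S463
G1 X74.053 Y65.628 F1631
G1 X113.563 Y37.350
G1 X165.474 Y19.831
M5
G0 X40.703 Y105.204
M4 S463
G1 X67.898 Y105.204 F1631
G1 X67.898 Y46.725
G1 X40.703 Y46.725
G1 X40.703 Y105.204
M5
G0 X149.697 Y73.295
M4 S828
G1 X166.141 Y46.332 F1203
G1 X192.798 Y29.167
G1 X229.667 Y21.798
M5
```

<svg xmlns="http://www.w3.org/2000/svg" width="303.117mm" height="130.683mm" viewBox="0 0 303.117 130.683">
  <polyline points="189.078,103.290 77.662,75.308 88.293,110.989 100.318,74.364" fill="none" stroke="#0000ff"/>
  <polyline points="46.944,26.017 74.053,65.055 113.563,93.333 165.474,110.852" fill="none" stroke="#ff00ff"/>
  <polygon points="40.703,25.479 67.898,25.479 67.898,83.958 40.703,83.958" fill="none" stroke="#ff00ff"/>
  <polyline points="149.697,57.388 166.141,84.351 192.798,101.516 229.667,108.885" fill="none" stroke="#0000ff"/>
</svg>

Each laser-on run becomes one SVG element. Flip Y back into SVG space with y_svg = 130.683 − y_machine.

Run 1: S828 ⇒ cut layer `#0000ff`. The run is open, so emit a `<polyline>` with points (Y-flipped): 189.078,103.290 77.662,75.308 88.293,110.989 100.318,74.364.

Run 2: power S463 maps to stroke `#ff00ff` (score). The run is open, so emit a `<polyline>` with points (Y-flipped): 46.944,26.017 74.053,65.055 113.563,93.333 165.474,110.852.

Run 3: power S463 maps to stroke `#ff00ff` (score). The run returns to its start, so emit a `<polygon>` with points (Y-flipped): 40.703,25.479 67.898,25.479 67.898,83.958 40.703,83.958.

Run 4: the run's S828 means `#0000ff` (cut). The run is open, so emit a `<polyline>` with points (Y-flipped): 149.697,57.388 166.141,84.351 192.798,101.516 229.667,108.885.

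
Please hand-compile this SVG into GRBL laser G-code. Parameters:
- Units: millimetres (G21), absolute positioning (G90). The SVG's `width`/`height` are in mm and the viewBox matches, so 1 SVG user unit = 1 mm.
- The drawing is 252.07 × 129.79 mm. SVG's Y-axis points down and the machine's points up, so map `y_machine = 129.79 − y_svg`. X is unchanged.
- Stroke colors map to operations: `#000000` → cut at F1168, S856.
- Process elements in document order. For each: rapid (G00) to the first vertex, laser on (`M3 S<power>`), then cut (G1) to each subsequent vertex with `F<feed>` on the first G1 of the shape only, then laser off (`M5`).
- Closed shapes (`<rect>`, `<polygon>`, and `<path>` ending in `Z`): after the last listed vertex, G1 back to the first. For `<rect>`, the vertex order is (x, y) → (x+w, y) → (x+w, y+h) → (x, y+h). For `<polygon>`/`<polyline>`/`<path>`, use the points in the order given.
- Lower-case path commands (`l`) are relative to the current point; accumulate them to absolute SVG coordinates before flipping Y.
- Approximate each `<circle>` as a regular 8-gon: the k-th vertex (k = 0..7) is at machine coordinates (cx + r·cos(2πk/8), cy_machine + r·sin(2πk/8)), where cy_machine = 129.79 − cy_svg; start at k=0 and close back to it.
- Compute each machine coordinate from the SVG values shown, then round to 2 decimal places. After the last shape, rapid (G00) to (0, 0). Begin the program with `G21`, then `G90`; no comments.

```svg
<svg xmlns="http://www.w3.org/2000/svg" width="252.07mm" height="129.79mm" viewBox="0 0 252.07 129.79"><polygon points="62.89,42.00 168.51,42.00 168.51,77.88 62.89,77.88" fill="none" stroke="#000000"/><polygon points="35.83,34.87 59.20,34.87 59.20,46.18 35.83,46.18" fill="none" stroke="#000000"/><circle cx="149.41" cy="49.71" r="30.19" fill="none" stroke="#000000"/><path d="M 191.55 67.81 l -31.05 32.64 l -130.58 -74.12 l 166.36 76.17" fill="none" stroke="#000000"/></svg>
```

G21
G90
G00 X62.89 Y87.79
M3 S856
G1 X168.51 Y87.79 F1168
G1 X168.51 Y51.91
G1 X62.89 Y51.91
G1 X62.89 Y87.79
M5
G00 X35.83 Y94.92
M3 S856
G1 X59.20 Y94.92 F1168
G1 X59.20 Y83.61
G1 X35.83 Y83.61
G1 X35.83 Y94.92
M5
G00 X179.60 Y80.08
M3 S856
G1 X170.76 Y101.43 F1168
G1 X149.41 Y110.27
G1 X128.06 Y101.43
G1 X119.22 Y80.08
G1 X128.06 Y58.73
G1 X149.41 Y49.89
G1 X170.76 Y58.73
G1 X179.60 Y80.08
M5
G00 X191.55 Y61.98
M3 S856
G1 X160.50 Y29.34 F1168
G1 X29.92 Y103.46
G1 X196.28 Y27.29
M5
G00 X0.00 Y0.00

1 u = 1 mm; y_m = 129.79 − y.

[1] `<polygon>` rectangle, #000000→cut S856 F1168: (62.89,87.79) → (168.51,87.79) → (168.51,51.91) → (62.89,51.91) → (62.89,87.79) (closed)

[2] `<polygon>` rectangle, #000000→cut S856 F1168: (35.83,94.92) → (59.20,94.92) → (59.20,83.61) → (35.83,83.61) → (35.83,94.92) (closed)

[3] `<circle>` circle, #000000→cut S856 F1168: (179.60,80.08) → (170.76,101.43) → (149.41,110.27) → (128.06,101.43) → (119.22,80.08) → (128.06,58.73) → (149.41,49.89) → (170.76,58.73) → (179.60,80.08) (closed)

[4] `<path>` open polyline, #000000→cut S856 F1168: (191.55,61.98) → (160.50,29.34) → (29.92,103.46) → (196.28,27.29)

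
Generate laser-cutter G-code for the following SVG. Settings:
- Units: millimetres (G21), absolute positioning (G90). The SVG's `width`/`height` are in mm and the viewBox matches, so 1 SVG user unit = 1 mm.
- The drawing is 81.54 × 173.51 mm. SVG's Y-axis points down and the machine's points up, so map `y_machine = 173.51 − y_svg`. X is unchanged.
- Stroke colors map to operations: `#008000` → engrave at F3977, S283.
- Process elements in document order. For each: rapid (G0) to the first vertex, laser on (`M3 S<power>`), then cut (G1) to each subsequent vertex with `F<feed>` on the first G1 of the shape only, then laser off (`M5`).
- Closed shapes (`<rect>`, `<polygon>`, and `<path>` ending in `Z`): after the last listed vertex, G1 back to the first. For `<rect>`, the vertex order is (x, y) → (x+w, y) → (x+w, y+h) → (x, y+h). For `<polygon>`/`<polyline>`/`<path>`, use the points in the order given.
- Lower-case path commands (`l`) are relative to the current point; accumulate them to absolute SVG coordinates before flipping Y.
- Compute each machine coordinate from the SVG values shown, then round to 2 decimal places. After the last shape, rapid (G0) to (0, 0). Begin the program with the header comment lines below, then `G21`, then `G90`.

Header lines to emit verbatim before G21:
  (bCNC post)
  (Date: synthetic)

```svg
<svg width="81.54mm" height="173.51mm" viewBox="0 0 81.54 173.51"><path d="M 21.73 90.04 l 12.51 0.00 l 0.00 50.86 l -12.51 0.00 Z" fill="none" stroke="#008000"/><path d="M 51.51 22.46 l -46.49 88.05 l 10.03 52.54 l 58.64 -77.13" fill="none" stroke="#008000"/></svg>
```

viewBox `0 0 81.54 173.51` with mm width/height → 1 unit = 1 mm. Flip: y_m = 173.51 − y_svg.

**Shape 1** — `<path>` rectangle, stroke `#008000` → engrave (S283, F3977). Machine vertices: (21.73,83.47) → (34.24,83.47) → (34.24,32.61) → (21.73,32.61) → (21.73,83.47). Closed: final G1 returns to the first vertex.

**Shape 2** — `<path>` open polyline, stroke `#008000` → engrave (S283, F3977). Machine vertices: (51.51,151.05) → (5.02,63.00) → (15.05,10.46) → (73.69,87.59). Open path.

(bCNC post)
(Date: synthetic)
G21
G90
G0 X21.73 Y83.47
M3 S283
G1 X34.24 Y83.47 F3977
G1 X34.24 Y32.61
G1 X21.73 Y32.61
G1 X21.73 Y83.47
M5
G0 X51.51 Y151.05
M3 S283
G1 X5.02 Y63.00 F3977
G1 X15.05 Y10.46
G1 X73.69 Y87.59
M5
G0 X0.00 Y0.00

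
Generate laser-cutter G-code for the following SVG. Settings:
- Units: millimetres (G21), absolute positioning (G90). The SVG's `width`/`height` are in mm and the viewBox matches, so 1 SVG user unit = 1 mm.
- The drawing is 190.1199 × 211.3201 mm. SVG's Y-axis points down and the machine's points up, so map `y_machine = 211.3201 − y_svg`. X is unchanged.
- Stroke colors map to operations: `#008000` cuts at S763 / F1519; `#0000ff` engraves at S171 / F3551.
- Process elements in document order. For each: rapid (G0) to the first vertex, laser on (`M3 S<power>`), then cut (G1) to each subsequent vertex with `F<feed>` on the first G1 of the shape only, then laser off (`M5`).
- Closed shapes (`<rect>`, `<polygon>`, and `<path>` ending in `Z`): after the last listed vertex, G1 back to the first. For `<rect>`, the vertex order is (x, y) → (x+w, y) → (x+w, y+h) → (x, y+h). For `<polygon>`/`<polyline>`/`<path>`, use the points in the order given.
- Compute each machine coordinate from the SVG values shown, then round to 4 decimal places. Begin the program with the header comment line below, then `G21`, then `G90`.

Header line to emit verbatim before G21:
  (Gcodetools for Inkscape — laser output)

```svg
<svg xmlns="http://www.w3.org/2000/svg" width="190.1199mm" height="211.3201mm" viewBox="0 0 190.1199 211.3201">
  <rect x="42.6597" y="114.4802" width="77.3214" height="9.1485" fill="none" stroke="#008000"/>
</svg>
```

1 u = 1 mm; y_m = 211.3201 − y.

[1] `<rect>` rectangle, #008000→cut S763 F1519: (42.6597,96.8399) → (119.9811,96.8399) → (119.9811,87.6914) → (42.6597,87.6914) → (42.6597,96.8399) (closed)

(Gcodetools for Inkscape — laser output)
G21
G90
G0 X42.6597 Y96.8399
M3 S763
G1 X119.9811 Y96.8399 F1519
G1 X119.9811 Y87.6914
G1 X42.6597 Y87.6914
G1 X42.6597 Y96.8399
M5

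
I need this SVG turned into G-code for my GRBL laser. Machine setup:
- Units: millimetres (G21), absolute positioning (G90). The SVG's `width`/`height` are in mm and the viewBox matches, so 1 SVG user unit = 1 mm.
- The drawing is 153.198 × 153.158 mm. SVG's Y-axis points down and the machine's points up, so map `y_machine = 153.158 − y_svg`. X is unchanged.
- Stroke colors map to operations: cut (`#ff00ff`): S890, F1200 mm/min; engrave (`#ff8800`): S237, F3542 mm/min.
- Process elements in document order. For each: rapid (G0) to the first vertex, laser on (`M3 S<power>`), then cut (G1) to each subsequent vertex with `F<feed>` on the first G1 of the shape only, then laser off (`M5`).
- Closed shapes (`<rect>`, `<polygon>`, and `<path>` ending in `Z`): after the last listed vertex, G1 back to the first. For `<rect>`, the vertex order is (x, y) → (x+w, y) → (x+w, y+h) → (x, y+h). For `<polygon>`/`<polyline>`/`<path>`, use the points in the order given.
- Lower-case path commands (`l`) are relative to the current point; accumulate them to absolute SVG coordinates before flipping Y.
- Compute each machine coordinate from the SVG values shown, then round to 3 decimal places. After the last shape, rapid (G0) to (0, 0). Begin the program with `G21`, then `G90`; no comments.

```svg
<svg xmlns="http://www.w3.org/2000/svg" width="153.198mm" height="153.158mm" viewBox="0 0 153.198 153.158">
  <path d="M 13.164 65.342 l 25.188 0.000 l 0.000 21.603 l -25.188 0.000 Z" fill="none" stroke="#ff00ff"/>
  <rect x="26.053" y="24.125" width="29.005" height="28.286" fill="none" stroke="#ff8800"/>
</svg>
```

G21
G90
G0 X13.164 Y87.816
M3 S890
G1 X38.352 Y87.816 F1200
G1 X38.352 Y66.213
G1 X13.164 Y66.213
G1 X13.164 Y87.816
M5
G0 X26.053 Y129.033
M3 S237
G1 X55.058 Y129.033 F3542
G1 X55.058 Y100.747
G1 X26.053 Y100.747
G1 X26.053 Y129.033
M5
G0 X0.000 Y0.000

Since the viewBox matches the mm dimensions, user units are millimetres directly. The only transform is the Y-flip y_m = 153.158 − y_svg.

Shape 1 is a rectangle drawn with `<path>`. Its stroke #ff00ff means cut at S890, F1200. After flipping Y the toolpath is (13.164,87.816) → (38.352,87.816) → (38.352,66.213) → (13.164,66.213) → (13.164,87.816), returning to the start.

Shape 2 is a rectangle drawn with `<rect>`. Its stroke #ff8800 means engrave at S237, F3542. After flipping Y the toolpath is (26.053,129.033) → (55.058,129.033) → (55.058,100.747) → (26.053,100.747) → (26.053,129.033), returning to the start.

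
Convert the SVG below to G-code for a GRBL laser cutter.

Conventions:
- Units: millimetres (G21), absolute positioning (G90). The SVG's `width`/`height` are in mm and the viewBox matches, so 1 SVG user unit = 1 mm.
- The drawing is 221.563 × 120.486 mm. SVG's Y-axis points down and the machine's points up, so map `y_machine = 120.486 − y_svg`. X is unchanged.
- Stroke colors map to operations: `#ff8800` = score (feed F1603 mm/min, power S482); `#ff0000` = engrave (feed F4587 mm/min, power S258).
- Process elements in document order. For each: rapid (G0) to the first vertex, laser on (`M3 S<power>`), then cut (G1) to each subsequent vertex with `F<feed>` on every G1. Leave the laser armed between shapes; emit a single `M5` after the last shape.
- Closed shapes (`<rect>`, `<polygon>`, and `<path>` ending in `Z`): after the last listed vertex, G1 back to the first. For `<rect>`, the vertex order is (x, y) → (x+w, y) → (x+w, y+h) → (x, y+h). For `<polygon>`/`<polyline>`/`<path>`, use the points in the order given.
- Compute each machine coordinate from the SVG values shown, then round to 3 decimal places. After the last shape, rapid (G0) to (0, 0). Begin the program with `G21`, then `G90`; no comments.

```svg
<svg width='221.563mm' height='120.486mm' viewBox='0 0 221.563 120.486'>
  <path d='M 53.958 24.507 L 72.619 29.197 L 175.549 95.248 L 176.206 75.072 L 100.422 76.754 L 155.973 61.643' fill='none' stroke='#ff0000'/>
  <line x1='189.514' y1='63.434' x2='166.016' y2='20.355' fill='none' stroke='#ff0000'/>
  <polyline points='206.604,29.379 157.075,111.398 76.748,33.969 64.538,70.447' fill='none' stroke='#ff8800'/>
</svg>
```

viewBox `0 0 221.563 120.486` with mm width/height → 1 unit = 1 mm. Flip: y_m = 120.486 − y_svg.

**Shape 1** — `<path>` open polyline, stroke `#ff0000` → engrave (S258, F4587). Machine vertices: (53.958,95.979) → (72.619,91.289) → (175.549,25.238) → (176.206,45.414) → (100.422,43.732) → (155.973,58.843). Open path.

**Shape 2** — `<line>` line segment, stroke `#ff0000` → engrave (S258, F4587). Machine vertices: (189.514,57.052) → (166.016,100.131). Open path.

**Shape 3** — `<polyline>` open polyline, stroke `#ff8800` → score (S482, F1603). Machine vertices: (206.604,91.107) → (157.075,9.088) → (76.748,86.517) → (64.538,50.039). Open path.

G21
G90
G0 X53.958 Y95.979
M3 S258
G1 X72.619 Y91.289 F4587
G1 X175.549 Y25.238 F4587
G1 X176.206 Y45.414 F4587
G1 X100.422 Y43.732 F4587
G1 X155.973 Y58.843 F4587
G0 X189.514 Y57.052
M3 S258
G1 X166.016 Y100.131 F4587
G0 X206.604 Y91.107
M3 S482
G1 X157.075 Y9.088 F1603
G1 X76.748 Y86.517 F1603
G1 X64.538 Y50.039 F1603
M5
G0 X0.000 Y0.000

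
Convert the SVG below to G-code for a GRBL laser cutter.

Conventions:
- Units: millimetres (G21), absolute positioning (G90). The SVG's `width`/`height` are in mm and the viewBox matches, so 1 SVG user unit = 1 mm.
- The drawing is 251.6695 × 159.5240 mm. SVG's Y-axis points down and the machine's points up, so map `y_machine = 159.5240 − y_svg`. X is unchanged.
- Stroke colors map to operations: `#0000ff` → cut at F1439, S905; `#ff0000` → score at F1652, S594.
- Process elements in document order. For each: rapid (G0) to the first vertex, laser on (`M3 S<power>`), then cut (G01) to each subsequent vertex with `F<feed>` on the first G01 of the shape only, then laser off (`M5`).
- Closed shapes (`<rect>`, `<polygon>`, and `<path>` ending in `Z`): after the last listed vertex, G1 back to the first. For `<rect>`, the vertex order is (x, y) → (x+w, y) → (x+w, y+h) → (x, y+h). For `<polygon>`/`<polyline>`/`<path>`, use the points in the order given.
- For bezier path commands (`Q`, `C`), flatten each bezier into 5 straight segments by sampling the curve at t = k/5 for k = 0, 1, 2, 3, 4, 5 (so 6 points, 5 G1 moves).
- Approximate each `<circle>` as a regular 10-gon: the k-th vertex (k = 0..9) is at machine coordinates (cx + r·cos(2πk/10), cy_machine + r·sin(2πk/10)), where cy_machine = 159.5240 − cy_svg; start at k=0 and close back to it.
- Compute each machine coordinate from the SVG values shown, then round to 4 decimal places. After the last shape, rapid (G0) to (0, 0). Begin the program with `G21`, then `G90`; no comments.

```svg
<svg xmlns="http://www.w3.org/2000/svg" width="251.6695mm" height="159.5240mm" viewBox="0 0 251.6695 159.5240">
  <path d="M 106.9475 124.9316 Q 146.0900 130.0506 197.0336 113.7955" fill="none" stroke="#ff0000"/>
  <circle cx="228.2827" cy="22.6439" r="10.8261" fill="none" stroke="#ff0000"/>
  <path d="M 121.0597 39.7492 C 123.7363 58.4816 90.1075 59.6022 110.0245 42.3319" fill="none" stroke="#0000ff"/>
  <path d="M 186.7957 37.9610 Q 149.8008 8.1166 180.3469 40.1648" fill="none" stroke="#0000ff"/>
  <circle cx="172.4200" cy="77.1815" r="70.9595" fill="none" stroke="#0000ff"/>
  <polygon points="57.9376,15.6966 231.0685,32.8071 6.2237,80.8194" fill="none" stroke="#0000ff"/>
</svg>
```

1 u = 1 mm; y_m = 159.5240 − y.

[1] `<path>` quadratic bezier, #ff0000→score S594 F1652: (106.9475,34.5924) → (123.0765,33.3998) → (140.1497,33.9171) → (158.1669,36.1443) → (177.1282,40.0814) → (197.0336,45.7285)

[2] `<circle>` circle, #ff0000→score S594 F1652: (239.1088,136.8801) → (237.0412,143.2435) → (231.6281,147.1763) → (224.9373,147.1763) → (219.5242,143.2435) → (217.4566,136.8801) → (219.5242,130.5167) → (224.9373,126.5839) → (231.6281,126.5839) → (237.0412,130.5167) → (239.1088,136.8801) (closed)

[3] `<path>` cubic bezier, #0000ff→cut S905 F1439: (121.0597,119.7748) → (119.0278,110.6550) → (112.5955,105.7994) → (106.0756,105.2455) → (103.7810,109.0306) → (110.0245,117.1921)

[4] `<path>` quadratic bezier, #0000ff→cut S905 F1439: (186.7957,121.5630) → (174.6994,131.0251) → (168.0063,135.5357) → (166.7166,135.0949) → (170.8301,129.7028) → (180.3469,119.3592)

[5] `<circle>` circle, #0000ff→cut S905 F1439: (243.3795,82.3425) → (229.8274,124.0514) → (194.3477,149.8290) → (150.4923,149.8290) → (115.0126,124.0514) → (101.4605,82.3425) → (115.0126,40.6336) → (150.4923,14.8560) → (194.3477,14.8560) → (229.8274,40.6336) → (243.3795,82.3425) (closed)

[6] `<polygon>` closed polygon, #0000ff→cut S905 F1439: (57.9376,143.8274) → (231.0685,126.7169) → (6.2237,78.7046) → (57.9376,143.8274) (closed)

G21
G90
G0 X106.9475 Y34.5924
M3 S594
G01 X123.0765 Y33.3998 F1652
G01 X140.1497 Y33.9171
G01 X158.1669 Y36.1443
G01 X177.1282 Y40.0814
G01 X197.0336 Y45.7285
M5
G0 X239.1088 Y136.8801
M3 S594
G01 X237.0412 Y143.2435 F1652
G01 X231.6281 Y147.1763
G01 X224.9373 Y147.1763
G01 X219.5242 Y143.2435
G01 X217.4566 Y136.8801
G01 X219.5242 Y130.5167
G01 X224.9373 Y126.5839
G01 X231.6281 Y126.5839
G01 X237.0412 Y130.5167
G01 X239.1088 Y136.8801
M5
G0 X121.0597 Y119.7748
M3 S905
G01 X119.0278 Y110.6550 F1439
G01 X112.5955 Y105.7994
G01 X106.0756 Y105.2455
G01 X103.7810 Y109.0306
G01 X110.0245 Y117.1921
M5
G0 X186.7957 Y121.5630
M3 S905
G01 X174.6994 Y131.0251 F1439
G01 X168.0063 Y135.5357
G01 X166.7166 Y135.0949
G01 X170.8301 Y129.7028
G01 X180.3469 Y119.3592
M5
G0 X243.3795 Y82.3425
M3 S905
G01 X229.8274 Y124.0514 F1439
G01 X194.3477 Y149.8290
G01 X150.4923 Y149.8290
G01 X115.0126 Y124.0514
G01 X101.4605 Y82.3425
G01 X115.0126 Y40.6336
G01 X150.4923 Y14.8560
G01 X194.3477 Y14.8560
G01 X229.8274 Y40.6336
G01 X243.3795 Y82.3425
M5
G0 X57.9376 Y143.8274
M3 S905
G01 X231.0685 Y126.7169 F1439
G01 X6.2237 Y78.7046
G01 X57.9376 Y143.8274
M5
G0 X0.0000 Y0.0000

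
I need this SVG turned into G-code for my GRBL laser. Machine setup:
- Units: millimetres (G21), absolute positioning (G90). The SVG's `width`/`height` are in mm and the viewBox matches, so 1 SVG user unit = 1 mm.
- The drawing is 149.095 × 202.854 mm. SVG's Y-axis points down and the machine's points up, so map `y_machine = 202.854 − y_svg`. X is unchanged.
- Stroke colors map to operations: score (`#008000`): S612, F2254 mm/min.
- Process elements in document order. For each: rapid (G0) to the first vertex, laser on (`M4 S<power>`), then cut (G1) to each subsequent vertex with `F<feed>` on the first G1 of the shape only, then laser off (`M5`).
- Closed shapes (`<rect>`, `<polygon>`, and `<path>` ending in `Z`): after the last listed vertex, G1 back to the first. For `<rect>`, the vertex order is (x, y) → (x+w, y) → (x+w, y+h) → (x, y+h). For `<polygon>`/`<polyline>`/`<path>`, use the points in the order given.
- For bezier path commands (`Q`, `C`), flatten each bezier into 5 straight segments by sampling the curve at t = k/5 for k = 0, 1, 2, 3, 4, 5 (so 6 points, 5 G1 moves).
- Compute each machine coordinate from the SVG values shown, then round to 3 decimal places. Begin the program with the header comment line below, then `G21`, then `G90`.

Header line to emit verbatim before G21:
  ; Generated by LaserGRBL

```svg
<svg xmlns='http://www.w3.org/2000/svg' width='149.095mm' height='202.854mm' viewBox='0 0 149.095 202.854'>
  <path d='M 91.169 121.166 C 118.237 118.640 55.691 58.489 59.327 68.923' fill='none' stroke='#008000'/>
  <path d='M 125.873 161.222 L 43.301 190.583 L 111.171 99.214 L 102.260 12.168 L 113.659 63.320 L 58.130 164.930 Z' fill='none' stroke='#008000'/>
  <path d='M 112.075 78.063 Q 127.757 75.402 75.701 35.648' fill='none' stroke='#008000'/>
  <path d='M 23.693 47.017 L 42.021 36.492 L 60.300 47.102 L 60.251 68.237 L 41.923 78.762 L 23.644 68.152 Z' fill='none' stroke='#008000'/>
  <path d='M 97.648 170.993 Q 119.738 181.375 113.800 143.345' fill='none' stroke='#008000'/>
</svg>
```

; Generated by LaserGRBL
G21
G90
G0 X91.169 Y81.688
M4 S612
G1 X97.902 Y89.093 F2254
G1 X90.607 Y104.174
G1 X76.760 Y120.776
G1 X63.841 Y132.747
G1 X59.327 Y133.931
M5
G0 X125.873 Y41.632
M4 S612
G1 X43.301 Y12.271 F2254
G1 X111.171 Y103.640
G1 X102.260 Y190.686
G1 X113.659 Y139.534
G1 X58.130 Y37.924
G1 X125.873 Y41.632
M5
G0 X112.075 Y124.791
M4 S612
G1 X115.638 Y127.339 F2254
G1 X113.783 Y132.855
G1 X106.508 Y141.338
G1 X93.814 Y152.788
G1 X75.701 Y167.206
M5
G0 X23.693 Y155.837
M4 S612
G1 X42.021 Y166.362 F2254
G1 X60.300 Y155.752
G1 X60.251 Y134.617
G1 X41.923 Y124.092
G1 X23.644 Y134.702
G1 X23.693 Y155.837
M5
G0 X97.648 Y31.861
M4 S612
G1 X105.363 Y29.645 F2254
G1 X110.836 Y31.301
G1 X114.066 Y36.831
G1 X115.054 Y46.233
G1 X113.800 Y59.509
M5

1 u = 1 mm; y_m = 202.854 − y.

[1] `<path>` cubic bezier, #008000→score S612 F2254: (91.169,81.688) → (97.902,89.093) → (90.607,104.174) → (76.760,120.776) → (63.841,132.747) → (59.327,133.931)

[2] `<path>` closed polygon, #008000→score S612 F2254: (125.873,41.632) → (43.301,12.271) → (111.171,103.640) → (102.260,190.686) → (113.659,139.534) → (58.130,37.924) → (125.873,41.632) (closed)

[3] `<path>` quadratic bezier, #008000→score S612 F2254: (112.075,124.791) → (115.638,127.339) → (113.783,132.855) → (106.508,141.338) → (93.814,152.788) → (75.701,167.206)

[4] `<path>` regular polygon, #008000→score S612 F2254: (23.693,155.837) → (42.021,166.362) → (60.300,155.752) → (60.251,134.617) → (41.923,124.092) → (23.644,134.702) → (23.693,155.837) (closed)

[5] `<path>` quadratic bezier, #008000→score S612 F2254: (97.648,31.861) → (105.363,29.645) → (110.836,31.301) → (114.066,36.831) → (115.054,46.233) → (113.800,59.509)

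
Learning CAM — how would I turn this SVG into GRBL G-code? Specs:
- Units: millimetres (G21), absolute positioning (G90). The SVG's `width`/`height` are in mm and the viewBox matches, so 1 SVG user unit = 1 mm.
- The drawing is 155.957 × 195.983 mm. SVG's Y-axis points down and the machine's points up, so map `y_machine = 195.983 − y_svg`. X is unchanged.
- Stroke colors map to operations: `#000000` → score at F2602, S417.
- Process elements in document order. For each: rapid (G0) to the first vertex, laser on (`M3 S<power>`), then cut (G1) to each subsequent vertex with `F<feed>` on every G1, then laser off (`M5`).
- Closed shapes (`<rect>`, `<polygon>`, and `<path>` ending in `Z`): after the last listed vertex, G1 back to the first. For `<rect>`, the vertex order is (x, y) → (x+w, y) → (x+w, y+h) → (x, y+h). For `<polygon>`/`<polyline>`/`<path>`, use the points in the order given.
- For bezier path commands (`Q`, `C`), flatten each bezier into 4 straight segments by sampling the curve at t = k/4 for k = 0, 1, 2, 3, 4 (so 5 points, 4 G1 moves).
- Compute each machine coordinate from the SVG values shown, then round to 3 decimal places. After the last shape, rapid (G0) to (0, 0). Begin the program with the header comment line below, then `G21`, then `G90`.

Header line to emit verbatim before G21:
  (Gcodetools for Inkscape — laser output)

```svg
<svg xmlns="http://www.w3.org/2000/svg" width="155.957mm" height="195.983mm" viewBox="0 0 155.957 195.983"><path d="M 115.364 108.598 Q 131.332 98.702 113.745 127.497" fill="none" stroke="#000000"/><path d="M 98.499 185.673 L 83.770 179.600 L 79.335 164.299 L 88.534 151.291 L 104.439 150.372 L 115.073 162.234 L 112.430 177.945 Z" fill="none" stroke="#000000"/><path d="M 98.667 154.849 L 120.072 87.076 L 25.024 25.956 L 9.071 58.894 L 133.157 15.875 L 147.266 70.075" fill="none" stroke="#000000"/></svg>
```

viewBox `0 0 155.957 195.983` with mm width/height → 1 unit = 1 mm. Flip: y_m = 195.983 − y_svg.

**Shape 1** — `<path>` quadratic bezier, stroke `#000000` → score (S417, F2602). Control points (SVG): P0=(115.364,108.598), P1=(131.332,98.702), P2=(113.745,127.497); sampled at t=k/4. Machine vertices: (115.364,87.385) → (121.251,89.915) → (122.943,87.608) → (120.441,80.465) → (113.745,68.486). Open path.

**Shape 2** — `<path>` regular polygon, stroke `#000000` → score (S417, F2602). Machine vertices: (98.499,10.310) → (83.770,16.383) → (79.335,31.684) → (88.534,44.692) → (104.439,45.611) → (115.073,33.749) → (112.430,18.038) → (98.499,10.310). Closed: final G1 returns to the first vertex.

**Shape 3** — `<path>` open polyline, stroke `#000000` → score (S417, F2602). Machine vertices: (98.667,41.134) → (120.072,108.907) → (25.024,170.027) → (9.071,137.089) → (133.157,180.108) → (147.266,125.908). Open path.

(Gcodetools for Inkscape — laser output)
G21
G90
G0 X115.364 Y87.385
M3 S417
G1 X121.251 Y89.915 F2602
G1 X122.943 Y87.608 F2602
G1 X120.441 Y80.465 F2602
G1 X113.745 Y68.486 F2602
M5
G0 X98.499 Y10.310
M3 S417
G1 X83.770 Y16.383 F2602
G1 X79.335 Y31.684 F2602
G1 X88.534 Y44.692 F2602
G1 X104.439 Y45.611 F2602
G1 X115.073 Y33.749 F2602
G1 X112.430 Y18.038 F2602
G1 X98.499 Y10.310 F2602
M5
G0 X98.667 Y41.134
M3 S417
G1 X120.072 Y108.907 F2602
G1 X25.024 Y170.027 F2602
G1 X9.071 Y137.089 F2602
G1 X133.157 Y180.108 F2602
G1 X147.266 Y125.908 F2602
M5
G0 X0.000 Y0.000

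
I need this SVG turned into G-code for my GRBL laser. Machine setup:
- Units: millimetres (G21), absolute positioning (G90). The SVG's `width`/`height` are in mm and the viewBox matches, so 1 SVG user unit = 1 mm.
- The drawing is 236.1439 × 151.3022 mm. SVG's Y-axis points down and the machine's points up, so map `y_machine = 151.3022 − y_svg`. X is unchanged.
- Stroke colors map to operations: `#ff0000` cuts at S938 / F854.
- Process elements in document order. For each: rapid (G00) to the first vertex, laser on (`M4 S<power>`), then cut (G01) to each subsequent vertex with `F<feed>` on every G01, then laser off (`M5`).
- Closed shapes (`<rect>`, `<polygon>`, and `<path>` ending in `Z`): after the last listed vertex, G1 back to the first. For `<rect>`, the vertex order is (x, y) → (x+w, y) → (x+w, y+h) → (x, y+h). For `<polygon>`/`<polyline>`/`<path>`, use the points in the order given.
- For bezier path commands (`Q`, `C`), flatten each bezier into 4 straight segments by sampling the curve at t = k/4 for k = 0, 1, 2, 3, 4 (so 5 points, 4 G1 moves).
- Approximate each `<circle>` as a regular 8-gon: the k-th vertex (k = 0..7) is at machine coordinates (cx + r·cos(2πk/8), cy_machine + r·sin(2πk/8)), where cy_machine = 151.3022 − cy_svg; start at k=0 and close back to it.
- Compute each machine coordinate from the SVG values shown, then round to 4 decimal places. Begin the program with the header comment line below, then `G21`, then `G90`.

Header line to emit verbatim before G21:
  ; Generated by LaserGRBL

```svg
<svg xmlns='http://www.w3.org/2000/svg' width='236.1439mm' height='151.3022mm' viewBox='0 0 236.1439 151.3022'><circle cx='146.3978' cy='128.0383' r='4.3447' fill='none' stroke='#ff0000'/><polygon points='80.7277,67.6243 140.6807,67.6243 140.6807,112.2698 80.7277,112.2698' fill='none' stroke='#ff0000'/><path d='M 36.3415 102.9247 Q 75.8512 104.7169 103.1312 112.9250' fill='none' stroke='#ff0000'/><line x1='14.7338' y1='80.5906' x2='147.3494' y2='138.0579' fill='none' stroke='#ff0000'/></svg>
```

; Generated by LaserGRBL
G21
G90
G00 X150.7425 Y23.2639
M4 S938
G01 X149.4700 Y26.3361 F854
G01 X146.3978 Y27.6086 F854
G01 X143.3256 Y26.3361 F854
G01 X142.0531 Y23.2639 F854
G01 X143.3256 Y20.1917 F854
G01 X146.3978 Y18.9192 F854
G01 X149.4700 Y20.1917 F854
G01 X150.7425 Y23.2639 F854
M5
G00 X80.7277 Y83.6779
M4 S938
G01 X140.6807 Y83.6779 F854
G01 X140.6807 Y39.0324 F854
G01 X80.7277 Y39.0324 F854
G01 X80.7277 Y83.6779 F854
M5
G00 X36.3415 Y48.3775
M4 S938
G01 X55.3320 Y47.0804 F854
G01 X72.7938 Y44.9813 F854
G01 X88.7268 Y42.0803 F854
G01 X103.1312 Y38.3772 F854
M5
G00 X14.7338 Y70.7116
M4 S938
G01 X147.3494 Y13.2443 F854
M5

1 u = 1 mm; y_m = 151.3022 − y.

[1] `<circle>` circle, #ff0000→cut S938 F854: (150.7425,23.2639) → (149.4700,26.3361) → (146.3978,27.6086) → (143.3256,26.3361) → (142.0531,23.2639) → (143.3256,20.1917) → (146.3978,18.9192) → (149.4700,20.1917) → (150.7425,23.2639) (closed)

[2] `<polygon>` rectangle, #ff0000→cut S938 F854: (80.7277,83.6779) → (140.6807,83.6779) → (140.6807,39.0324) → (80.7277,39.0324) → (80.7277,83.6779) (closed)

[3] `<path>` quadratic bezier, #ff0000→cut S938 F854: (36.3415,48.3775) → (55.3320,47.0804) → (72.7938,44.9813) → (88.7268,42.0803) → (103.1312,38.3772)

[4] `<line>` line segment, #ff0000→cut S938 F854: (14.7338,70.7116) → (147.3494,13.2443)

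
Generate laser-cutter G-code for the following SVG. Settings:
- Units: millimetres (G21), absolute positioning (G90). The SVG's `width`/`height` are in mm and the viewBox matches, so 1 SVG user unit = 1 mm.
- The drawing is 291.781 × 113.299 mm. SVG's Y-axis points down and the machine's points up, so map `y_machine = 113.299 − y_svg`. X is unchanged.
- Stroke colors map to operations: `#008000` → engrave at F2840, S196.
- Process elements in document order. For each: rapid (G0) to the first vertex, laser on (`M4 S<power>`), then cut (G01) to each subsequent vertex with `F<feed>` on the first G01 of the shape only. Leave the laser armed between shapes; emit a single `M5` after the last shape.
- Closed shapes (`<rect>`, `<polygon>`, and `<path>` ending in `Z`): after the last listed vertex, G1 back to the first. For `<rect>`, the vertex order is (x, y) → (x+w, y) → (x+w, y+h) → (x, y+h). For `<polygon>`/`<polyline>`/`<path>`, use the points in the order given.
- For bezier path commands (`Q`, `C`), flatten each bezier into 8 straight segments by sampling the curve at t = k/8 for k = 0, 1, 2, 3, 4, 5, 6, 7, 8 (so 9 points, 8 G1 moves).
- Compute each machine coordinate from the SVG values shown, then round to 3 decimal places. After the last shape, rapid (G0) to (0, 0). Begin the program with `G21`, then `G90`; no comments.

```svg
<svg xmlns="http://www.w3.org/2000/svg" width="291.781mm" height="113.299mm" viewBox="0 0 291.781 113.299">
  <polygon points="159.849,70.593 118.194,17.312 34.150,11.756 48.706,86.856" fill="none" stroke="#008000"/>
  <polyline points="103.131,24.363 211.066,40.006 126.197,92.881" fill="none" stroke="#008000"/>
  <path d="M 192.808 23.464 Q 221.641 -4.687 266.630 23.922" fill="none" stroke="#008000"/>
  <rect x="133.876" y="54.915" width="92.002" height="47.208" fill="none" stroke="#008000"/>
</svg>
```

G21
G90
G0 X159.849 Y42.706
M4 S196
G01 X118.194 Y95.987 F2840
G01 X34.150 Y101.543
G01 X48.706 Y26.443
G01 X159.849 Y42.706
G0 X103.131 Y88.936
M4 S196
G01 X211.066 Y73.293 F2840
G01 X126.197 Y20.418
G0 X192.808 Y89.835
M4 S196
G01 X200.269 Y95.986 F2840
G01 X208.234 Y100.363
G01 X216.705 Y102.966
G01 X225.680 Y103.796
G01 X235.160 Y102.852
G01 X245.145 Y100.134
G01 X255.635 Y95.642
G01 X266.630 Y89.377
G0 X133.876 Y58.384
M4 S196
G01 X225.878 Y58.384 F2840
G01 X225.878 Y11.176
G01 X133.876 Y11.176
G01 X133.876 Y58.384
M5
G0 X0.000 Y0.000

viewBox `0 0 291.781 113.299` with mm width/height → 1 unit = 1 mm. Flip: y_m = 113.299 − y_svg.

**Shape 1** — `<polygon>` closed polygon, stroke `#008000` → engrave (S196, F2840). Machine vertices: (159.849,42.706) → (118.194,95.987) → (34.150,101.543) → (48.706,26.443) → (159.849,42.706). Closed: final G1 returns to the first vertex.

**Shape 2** — `<polyline>` open polyline, stroke `#008000` → engrave (S196, F2840). Machine vertices: (103.131,88.936) → (211.066,73.293) → (126.197,20.418). Open path.

**Shape 3** — `<path>` quadratic bezier, stroke `#008000` → engrave (S196, F2840). Control points (SVG): P0=(192.808,23.464), P1=(221.641,-4.687), P2=(266.630,23.922); sampled at t=k/8. Machine vertices: (192.808,89.835) → (200.269,95.986) → (208.234,100.363) → (216.705,102.966) → (225.680,103.796) → (235.160,102.852) → (245.145,100.134) → (255.635,95.642) → (266.630,89.377). Open path.

**Shape 4** — `<rect>` rectangle, stroke `#008000` → engrave (S196, F2840). Machine vertices: (133.876,58.384) → (225.878,58.384) → (225.878,11.176) → (133.876,11.176) → (133.876,58.384). Closed: final G1 returns to the first vertex.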